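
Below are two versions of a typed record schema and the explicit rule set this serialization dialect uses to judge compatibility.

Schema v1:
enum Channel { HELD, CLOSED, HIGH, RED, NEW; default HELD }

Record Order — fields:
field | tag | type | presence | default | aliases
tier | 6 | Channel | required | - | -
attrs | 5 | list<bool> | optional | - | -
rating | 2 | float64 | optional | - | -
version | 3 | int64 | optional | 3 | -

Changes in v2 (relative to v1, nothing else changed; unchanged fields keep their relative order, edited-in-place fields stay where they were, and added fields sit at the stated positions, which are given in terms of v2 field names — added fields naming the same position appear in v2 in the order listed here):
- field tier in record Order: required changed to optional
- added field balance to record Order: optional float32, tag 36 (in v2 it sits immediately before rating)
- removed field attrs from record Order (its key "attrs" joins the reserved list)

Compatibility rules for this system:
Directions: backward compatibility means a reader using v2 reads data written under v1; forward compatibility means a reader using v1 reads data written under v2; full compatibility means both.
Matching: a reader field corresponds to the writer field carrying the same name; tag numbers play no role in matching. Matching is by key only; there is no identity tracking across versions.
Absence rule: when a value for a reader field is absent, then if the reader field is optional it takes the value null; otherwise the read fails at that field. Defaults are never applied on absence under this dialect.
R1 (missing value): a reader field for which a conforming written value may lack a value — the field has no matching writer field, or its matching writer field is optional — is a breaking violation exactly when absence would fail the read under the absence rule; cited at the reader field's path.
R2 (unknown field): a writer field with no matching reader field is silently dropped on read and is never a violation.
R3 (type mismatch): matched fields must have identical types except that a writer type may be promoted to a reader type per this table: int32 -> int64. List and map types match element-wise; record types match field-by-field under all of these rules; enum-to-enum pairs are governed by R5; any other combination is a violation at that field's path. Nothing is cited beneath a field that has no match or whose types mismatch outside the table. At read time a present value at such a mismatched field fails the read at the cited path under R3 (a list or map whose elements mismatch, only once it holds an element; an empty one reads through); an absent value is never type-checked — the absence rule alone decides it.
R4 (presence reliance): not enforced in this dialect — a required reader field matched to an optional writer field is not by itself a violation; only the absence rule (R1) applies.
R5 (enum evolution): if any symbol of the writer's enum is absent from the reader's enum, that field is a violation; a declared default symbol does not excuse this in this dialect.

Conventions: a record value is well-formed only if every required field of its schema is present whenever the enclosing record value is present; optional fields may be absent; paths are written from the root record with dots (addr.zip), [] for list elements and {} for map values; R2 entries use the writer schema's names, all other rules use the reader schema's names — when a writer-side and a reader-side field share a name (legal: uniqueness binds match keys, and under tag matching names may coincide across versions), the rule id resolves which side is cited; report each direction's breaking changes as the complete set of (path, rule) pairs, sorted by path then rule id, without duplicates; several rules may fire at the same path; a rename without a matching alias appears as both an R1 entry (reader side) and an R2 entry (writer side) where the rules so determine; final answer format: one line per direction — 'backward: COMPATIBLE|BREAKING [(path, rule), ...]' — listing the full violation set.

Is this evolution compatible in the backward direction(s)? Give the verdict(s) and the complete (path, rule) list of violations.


backward: COMPATIBLE []

arrows below run writer -> reader for Order
backward pass over Order, reader schema v2, writer schema v1:
  tier: Channel -> Channel, writer required; from tier
  balance has no writer counterpart
  rating: float64 -> float64, writer optional; from rating
  version: int64 -> int64, writer optional; from version
  attrs (writer side), unknown to reader
  => backward: COMPATIBLE
remaining Order differences; none change what is asked:
  field tier in record Order: required changed to optional -> matters only for Order's forward compatibility — outside the asked direction
  added field balance to record Order: optional float32, tag 36 (in v2 it sits immediately before rating) -> inert for the asked Order verdict: nothing fires
  removed field attrs from record Order (its key "attrs" joins the reserved list) -> inert for the asked Order verdict: nothing fires


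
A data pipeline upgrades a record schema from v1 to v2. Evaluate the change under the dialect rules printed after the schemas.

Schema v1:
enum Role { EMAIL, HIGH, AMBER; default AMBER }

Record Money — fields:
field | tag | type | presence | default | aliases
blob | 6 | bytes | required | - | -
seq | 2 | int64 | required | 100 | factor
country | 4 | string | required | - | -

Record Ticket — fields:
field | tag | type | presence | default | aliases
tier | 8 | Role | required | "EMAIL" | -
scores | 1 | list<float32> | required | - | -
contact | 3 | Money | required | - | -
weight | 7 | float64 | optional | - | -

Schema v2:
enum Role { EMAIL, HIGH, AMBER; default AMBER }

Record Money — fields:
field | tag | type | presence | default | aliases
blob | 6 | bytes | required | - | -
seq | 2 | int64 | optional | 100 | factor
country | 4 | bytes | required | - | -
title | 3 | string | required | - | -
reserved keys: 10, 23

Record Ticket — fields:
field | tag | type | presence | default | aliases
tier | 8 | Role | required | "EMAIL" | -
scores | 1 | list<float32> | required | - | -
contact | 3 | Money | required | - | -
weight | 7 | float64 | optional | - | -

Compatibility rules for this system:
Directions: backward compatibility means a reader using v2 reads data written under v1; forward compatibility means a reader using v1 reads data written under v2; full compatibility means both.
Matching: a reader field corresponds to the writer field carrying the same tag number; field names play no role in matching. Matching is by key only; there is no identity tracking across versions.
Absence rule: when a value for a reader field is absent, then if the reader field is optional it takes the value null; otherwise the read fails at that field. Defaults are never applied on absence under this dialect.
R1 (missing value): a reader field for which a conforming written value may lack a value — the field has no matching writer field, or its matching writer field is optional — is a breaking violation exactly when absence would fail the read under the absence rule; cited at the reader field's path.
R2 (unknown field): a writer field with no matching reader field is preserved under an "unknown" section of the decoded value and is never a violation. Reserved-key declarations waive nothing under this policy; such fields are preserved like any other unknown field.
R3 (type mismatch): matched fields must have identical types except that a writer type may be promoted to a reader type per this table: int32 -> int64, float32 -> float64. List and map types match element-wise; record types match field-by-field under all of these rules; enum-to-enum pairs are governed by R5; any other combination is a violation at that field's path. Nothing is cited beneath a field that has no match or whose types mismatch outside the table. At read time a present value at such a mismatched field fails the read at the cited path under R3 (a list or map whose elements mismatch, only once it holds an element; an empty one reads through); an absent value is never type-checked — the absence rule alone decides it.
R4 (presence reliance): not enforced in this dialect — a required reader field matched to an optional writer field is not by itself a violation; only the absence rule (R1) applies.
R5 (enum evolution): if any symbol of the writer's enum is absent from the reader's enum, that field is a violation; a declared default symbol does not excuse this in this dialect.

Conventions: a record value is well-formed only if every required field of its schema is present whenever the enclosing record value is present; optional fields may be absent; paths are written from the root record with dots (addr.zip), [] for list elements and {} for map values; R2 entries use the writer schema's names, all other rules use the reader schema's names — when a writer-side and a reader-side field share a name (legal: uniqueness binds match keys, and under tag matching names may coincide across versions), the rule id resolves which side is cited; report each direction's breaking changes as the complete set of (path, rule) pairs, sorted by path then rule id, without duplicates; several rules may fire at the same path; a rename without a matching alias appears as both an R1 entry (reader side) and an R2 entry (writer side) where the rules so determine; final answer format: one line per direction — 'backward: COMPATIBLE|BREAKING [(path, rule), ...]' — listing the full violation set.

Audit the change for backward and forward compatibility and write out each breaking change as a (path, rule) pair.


backward: BREAKING [(contact.country, R3), (contact.title, R1)]; forward: BREAKING [(contact.country, R3), (contact.seq, R1)]

arrows below run writer -> reader for Ticket
backward for Ticket (reader v2, writer v1):
  tier: paired with writer tier (Role -> Role; writer required)
  scores: paired with writer scores (list<float32> -> list<float32>; writer required)
  contact: paired with writer contact (Money -> Money; writer required)
  weight: paired with writer weight (float64 -> float64; writer optional)
  contact.blob: paired with writer contact.blob (bytes -> bytes; writer required)
  contact.seq: paired with writer contact.seq (int64 -> int64; writer required)
  contact.country: paired with writer contact.country (string -> bytes; writer required)
  contact.title has no writer counterpart
  R3 fires at contact.country
  R1 fires at contact.title
  => backward verdict for Ticket: BREAKING, 2 violation(s)
forward for Ticket (reader v1, writer v2):
  tier: paired with writer tier (Role -> Role; writer required)
  scores: paired with writer scores (list<float32> -> list<float32>; writer required)
  contact: paired with writer contact (Money -> Money; writer required)
  weight: paired with writer weight (float64 -> float64; writer optional)
  contact.blob: paired with writer contact.blob (bytes -> bytes; writer required)
  contact.seq: paired with writer contact.seq (int64 -> int64; writer optional)
  contact.country: paired with writer contact.country (bytes -> string; writer required)
  contact.title (writer side), unknown to reader
  R3 fires at contact.country
  R1 fires at contact.seq
  => forward verdict for Ticket: BREAKING, 2 violation(s)


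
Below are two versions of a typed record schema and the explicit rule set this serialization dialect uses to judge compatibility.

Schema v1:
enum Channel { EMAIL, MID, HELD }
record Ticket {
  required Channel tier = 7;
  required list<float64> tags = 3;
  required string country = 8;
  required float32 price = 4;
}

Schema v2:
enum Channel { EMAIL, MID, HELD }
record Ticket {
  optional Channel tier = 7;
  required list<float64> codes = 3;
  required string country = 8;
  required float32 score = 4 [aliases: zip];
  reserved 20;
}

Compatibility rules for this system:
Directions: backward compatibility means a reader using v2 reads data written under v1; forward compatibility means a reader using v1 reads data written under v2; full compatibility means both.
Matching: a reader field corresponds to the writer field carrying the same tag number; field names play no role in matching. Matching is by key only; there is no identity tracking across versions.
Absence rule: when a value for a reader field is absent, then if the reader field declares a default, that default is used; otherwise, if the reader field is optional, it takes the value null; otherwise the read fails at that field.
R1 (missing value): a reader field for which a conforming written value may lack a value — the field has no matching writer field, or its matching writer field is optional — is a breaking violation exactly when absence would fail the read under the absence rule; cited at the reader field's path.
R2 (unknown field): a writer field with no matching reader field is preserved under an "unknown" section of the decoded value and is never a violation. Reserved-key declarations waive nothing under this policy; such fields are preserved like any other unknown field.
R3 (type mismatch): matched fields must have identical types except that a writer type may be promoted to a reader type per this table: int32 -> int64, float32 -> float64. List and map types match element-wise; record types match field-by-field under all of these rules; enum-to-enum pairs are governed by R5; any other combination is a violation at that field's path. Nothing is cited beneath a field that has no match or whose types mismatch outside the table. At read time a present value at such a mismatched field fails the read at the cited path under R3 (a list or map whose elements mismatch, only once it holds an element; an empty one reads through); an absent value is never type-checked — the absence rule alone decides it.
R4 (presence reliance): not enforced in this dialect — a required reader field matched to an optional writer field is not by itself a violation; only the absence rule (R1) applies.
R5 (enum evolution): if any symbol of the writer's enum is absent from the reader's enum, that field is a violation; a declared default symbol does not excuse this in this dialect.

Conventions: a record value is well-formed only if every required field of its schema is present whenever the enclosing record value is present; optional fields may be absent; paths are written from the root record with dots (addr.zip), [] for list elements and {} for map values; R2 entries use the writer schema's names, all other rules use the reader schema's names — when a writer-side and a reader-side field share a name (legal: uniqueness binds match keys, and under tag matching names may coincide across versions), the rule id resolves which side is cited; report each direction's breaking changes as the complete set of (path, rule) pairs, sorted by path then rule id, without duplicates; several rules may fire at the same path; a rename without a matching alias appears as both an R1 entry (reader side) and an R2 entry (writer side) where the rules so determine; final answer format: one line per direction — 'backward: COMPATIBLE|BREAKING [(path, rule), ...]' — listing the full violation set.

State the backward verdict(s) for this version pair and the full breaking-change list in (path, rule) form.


each type pair in Ticket: writer, then reader
backward pass over Ticket, reader schema v2, writer schema v1:
  tier <- tier (Channel -> Channel, writer required)
  codes <- tags (list<float64> -> list<float64>, writer required)
  country <- country (string -> string, writer required)
  score <- price (float32 -> float32, writer required)
  => backward verdict for Ticket: COMPATIBLE, no violations
checking off the Ticket differences that do not matter here:
  renamed field price to score in record Ticket -> no rule fires on it in Ticket's dialect; the asked verdict holds
  field tier in record Ticket: required changed to optional -> affects forward compatibility only, which is not asked
  renamed field tags to codes in record Ticket -> no rule fires on it in Ticket's dialect; the asked verdict holds

backward: COMPATIBLE []


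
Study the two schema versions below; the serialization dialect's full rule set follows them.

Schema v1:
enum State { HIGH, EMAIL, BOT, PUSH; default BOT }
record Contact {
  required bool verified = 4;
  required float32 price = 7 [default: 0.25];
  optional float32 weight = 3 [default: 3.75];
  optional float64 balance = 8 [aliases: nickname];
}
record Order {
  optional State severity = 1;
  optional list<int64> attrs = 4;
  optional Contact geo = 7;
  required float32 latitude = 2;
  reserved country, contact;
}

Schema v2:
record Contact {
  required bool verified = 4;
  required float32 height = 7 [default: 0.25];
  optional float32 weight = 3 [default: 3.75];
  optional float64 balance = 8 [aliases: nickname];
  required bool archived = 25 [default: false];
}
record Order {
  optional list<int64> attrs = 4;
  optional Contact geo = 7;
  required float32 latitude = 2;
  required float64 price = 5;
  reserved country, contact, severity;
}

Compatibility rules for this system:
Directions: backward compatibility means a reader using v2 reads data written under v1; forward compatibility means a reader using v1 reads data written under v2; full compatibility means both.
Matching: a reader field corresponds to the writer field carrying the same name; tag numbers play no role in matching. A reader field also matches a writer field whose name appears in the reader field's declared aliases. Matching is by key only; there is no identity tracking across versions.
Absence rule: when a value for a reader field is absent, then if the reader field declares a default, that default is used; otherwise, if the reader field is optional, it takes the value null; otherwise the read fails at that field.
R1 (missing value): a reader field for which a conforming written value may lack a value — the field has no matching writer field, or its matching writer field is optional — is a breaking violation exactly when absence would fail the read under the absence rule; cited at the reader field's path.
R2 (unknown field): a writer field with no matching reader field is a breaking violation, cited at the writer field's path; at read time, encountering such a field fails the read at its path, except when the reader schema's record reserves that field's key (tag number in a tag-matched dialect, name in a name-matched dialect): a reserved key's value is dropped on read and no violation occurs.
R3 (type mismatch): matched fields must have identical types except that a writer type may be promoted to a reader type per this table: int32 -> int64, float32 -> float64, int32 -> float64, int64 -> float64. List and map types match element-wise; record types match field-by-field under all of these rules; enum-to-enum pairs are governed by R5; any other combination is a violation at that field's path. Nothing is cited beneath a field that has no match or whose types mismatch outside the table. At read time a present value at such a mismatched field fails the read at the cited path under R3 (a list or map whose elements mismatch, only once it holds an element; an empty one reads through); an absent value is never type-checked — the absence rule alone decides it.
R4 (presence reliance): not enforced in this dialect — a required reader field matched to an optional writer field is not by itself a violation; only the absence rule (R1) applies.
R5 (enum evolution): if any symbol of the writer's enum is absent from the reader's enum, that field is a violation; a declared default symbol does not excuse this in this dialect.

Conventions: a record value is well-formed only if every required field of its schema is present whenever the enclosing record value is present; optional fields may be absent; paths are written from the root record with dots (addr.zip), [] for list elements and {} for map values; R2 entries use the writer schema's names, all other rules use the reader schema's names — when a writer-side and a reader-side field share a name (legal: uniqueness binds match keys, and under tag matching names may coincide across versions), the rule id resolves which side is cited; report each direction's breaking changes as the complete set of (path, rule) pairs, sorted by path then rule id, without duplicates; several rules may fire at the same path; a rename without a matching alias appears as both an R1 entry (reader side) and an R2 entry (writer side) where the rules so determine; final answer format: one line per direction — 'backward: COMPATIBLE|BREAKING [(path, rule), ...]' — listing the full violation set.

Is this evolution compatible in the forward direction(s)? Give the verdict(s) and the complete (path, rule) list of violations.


forward: BREAKING [(geo.archived, R2), (geo.height, R2), (price, R2)]

each type pair in Order: writer, then reader
forward on Order — v1 reading data written by v2:
  severity: no writer-side match
  attrs: list<int64> -> list<int64>, writer optional; from attrs
  geo: Contact -> Contact, writer optional; from geo
  latitude: float32 -> float32, writer required; from latitude
  leftover writer field: price
  geo.verified: bool -> bool, writer required; from geo.verified
  geo.price: no writer-side match
  geo.weight: float32 -> float32, writer optional; from geo.weight
  geo.balance: float64 -> float64, writer optional; from geo.balance
  leftover writer field: geo.height
  leftover writer field: geo.archived
  breaking: (geo.archived, R2)
  breaking: (geo.height, R2)
  breaking: (price, R2)
  => forward: BREAKING (3)
remaining Order differences; none change what is asked:
  removed field severity from record Order (its key "severity" joins the reserved list) -> no rule fires on it in Order's dialect; the asked verdict holds


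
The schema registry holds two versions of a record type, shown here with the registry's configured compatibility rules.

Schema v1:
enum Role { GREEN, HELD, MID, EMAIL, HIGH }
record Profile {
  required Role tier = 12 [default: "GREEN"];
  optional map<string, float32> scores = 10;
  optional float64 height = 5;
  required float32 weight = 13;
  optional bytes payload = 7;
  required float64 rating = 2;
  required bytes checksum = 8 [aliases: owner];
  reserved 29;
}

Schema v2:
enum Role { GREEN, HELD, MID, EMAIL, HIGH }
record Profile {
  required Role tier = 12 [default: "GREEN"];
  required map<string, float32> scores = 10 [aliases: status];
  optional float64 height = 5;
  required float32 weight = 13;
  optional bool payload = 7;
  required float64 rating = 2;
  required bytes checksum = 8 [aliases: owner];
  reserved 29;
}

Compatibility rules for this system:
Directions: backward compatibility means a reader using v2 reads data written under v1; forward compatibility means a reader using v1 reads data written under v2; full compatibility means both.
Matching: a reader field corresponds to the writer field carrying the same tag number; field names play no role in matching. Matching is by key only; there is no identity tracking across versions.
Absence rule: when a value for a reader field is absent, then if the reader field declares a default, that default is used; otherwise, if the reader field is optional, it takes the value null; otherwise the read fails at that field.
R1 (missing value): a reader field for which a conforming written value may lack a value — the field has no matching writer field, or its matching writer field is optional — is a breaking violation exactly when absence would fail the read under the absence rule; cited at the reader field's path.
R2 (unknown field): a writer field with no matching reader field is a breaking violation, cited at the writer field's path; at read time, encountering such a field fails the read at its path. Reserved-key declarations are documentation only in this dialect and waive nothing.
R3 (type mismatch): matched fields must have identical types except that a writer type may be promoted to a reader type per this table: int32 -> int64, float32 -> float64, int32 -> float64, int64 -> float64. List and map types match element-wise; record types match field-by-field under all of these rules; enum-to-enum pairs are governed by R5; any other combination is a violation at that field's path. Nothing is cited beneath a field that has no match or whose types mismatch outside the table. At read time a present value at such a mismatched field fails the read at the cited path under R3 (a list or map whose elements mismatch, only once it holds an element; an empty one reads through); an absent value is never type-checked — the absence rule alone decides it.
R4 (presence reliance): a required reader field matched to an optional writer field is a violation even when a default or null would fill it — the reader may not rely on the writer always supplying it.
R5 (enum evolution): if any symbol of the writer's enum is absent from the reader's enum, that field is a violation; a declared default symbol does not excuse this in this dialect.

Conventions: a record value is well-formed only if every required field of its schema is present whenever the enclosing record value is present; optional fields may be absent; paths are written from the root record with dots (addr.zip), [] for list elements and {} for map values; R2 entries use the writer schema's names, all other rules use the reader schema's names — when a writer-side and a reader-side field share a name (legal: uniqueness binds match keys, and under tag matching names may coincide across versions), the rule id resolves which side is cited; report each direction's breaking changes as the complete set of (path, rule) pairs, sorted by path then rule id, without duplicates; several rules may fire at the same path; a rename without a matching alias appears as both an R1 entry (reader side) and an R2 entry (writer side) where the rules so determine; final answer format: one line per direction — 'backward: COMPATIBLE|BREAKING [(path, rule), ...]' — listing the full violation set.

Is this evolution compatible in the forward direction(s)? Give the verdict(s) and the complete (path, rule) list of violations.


the writer's type comes first in each Profile pair
forward pass over Profile, reader schema v1, writer schema v2:
  Role -> Role, writer required: tier aligns to tier
  map<string, float32> -> map<string, float32>, writer required: scores aligns to scores
  float64 -> float64, writer optional: height aligns to height
  float32 -> float32, writer required: weight aligns to weight
  bool -> bytes, writer optional: payload aligns to payload
  float64 -> float64, writer required: rating aligns to rating
  bytes -> bytes, writer required: checksum aligns to checksum
  rule R3 violated at payload
  forward on Profile therefore BREAKING (1)
ruling out the remaining Profile differences:
  field scores in record Profile: optional changed to required -> affects backward compatibility only, which is not asked

forward: BREAKING [(payload, R3)]


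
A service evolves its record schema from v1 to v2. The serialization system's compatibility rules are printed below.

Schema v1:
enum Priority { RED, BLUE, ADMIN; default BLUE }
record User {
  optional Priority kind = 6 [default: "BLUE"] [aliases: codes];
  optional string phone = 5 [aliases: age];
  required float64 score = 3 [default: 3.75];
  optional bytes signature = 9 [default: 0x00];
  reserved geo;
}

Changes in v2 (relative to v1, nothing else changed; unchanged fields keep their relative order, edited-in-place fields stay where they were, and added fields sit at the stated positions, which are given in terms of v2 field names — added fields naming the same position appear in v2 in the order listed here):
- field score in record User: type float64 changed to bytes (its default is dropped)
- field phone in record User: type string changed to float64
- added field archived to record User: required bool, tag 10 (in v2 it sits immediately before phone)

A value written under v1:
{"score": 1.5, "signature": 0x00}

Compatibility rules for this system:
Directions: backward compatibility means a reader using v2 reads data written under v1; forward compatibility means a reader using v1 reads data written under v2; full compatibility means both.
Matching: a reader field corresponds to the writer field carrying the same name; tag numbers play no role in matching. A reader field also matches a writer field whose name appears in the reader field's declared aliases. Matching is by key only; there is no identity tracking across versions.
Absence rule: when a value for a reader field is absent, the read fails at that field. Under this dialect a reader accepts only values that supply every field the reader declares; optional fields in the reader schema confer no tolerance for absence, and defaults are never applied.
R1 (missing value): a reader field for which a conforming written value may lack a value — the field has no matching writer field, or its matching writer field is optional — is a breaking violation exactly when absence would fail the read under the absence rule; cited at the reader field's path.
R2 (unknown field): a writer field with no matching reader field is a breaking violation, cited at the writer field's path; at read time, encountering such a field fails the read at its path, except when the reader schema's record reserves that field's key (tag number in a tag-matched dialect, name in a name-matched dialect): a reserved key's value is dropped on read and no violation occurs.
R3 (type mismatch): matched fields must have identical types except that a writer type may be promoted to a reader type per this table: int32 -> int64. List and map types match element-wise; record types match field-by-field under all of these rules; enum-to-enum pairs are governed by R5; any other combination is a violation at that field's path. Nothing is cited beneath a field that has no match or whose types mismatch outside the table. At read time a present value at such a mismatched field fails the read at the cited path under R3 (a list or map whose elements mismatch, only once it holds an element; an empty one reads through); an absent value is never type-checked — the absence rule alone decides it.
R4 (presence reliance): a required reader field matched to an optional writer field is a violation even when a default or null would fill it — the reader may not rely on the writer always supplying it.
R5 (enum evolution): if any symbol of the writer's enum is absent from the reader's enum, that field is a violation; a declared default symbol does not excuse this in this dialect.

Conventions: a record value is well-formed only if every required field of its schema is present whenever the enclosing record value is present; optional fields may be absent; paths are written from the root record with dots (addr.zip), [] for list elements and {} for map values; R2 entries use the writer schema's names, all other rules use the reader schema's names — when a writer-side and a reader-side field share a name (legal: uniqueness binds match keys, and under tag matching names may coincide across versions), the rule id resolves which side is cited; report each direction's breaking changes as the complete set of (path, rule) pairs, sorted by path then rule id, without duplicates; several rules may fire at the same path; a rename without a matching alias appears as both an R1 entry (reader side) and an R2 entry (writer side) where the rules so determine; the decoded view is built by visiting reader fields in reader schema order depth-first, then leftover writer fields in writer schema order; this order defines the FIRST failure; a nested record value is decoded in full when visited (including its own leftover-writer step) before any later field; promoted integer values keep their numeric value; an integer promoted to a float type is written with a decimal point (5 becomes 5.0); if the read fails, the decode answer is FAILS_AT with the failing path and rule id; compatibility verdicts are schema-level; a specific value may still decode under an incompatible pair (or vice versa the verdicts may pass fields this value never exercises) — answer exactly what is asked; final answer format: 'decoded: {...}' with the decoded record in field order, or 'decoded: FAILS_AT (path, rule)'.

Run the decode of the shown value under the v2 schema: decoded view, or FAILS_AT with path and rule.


decoded: FAILS_AT (kind, R1)

in User below, arrows point writer -> reader
migrating the User value to v2:
  read fails at kind under R1 (no fill)
  => FAILS_AT (kind, R1)
checking off the User differences that do not matter here:
  field score in record User: type float64 changed to bytes (its default is dropped) -> schema-level compatibility only; this User value's decode is unchanged
  field phone in record User: type string changed to float64 -> schema-level compatibility only; this User value's decode is unchanged
  added field archived to record User: required bool, tag 10 (in v2 it sits immediately before phone) -> schema-level compatibility only; this User value's decode is unchanged


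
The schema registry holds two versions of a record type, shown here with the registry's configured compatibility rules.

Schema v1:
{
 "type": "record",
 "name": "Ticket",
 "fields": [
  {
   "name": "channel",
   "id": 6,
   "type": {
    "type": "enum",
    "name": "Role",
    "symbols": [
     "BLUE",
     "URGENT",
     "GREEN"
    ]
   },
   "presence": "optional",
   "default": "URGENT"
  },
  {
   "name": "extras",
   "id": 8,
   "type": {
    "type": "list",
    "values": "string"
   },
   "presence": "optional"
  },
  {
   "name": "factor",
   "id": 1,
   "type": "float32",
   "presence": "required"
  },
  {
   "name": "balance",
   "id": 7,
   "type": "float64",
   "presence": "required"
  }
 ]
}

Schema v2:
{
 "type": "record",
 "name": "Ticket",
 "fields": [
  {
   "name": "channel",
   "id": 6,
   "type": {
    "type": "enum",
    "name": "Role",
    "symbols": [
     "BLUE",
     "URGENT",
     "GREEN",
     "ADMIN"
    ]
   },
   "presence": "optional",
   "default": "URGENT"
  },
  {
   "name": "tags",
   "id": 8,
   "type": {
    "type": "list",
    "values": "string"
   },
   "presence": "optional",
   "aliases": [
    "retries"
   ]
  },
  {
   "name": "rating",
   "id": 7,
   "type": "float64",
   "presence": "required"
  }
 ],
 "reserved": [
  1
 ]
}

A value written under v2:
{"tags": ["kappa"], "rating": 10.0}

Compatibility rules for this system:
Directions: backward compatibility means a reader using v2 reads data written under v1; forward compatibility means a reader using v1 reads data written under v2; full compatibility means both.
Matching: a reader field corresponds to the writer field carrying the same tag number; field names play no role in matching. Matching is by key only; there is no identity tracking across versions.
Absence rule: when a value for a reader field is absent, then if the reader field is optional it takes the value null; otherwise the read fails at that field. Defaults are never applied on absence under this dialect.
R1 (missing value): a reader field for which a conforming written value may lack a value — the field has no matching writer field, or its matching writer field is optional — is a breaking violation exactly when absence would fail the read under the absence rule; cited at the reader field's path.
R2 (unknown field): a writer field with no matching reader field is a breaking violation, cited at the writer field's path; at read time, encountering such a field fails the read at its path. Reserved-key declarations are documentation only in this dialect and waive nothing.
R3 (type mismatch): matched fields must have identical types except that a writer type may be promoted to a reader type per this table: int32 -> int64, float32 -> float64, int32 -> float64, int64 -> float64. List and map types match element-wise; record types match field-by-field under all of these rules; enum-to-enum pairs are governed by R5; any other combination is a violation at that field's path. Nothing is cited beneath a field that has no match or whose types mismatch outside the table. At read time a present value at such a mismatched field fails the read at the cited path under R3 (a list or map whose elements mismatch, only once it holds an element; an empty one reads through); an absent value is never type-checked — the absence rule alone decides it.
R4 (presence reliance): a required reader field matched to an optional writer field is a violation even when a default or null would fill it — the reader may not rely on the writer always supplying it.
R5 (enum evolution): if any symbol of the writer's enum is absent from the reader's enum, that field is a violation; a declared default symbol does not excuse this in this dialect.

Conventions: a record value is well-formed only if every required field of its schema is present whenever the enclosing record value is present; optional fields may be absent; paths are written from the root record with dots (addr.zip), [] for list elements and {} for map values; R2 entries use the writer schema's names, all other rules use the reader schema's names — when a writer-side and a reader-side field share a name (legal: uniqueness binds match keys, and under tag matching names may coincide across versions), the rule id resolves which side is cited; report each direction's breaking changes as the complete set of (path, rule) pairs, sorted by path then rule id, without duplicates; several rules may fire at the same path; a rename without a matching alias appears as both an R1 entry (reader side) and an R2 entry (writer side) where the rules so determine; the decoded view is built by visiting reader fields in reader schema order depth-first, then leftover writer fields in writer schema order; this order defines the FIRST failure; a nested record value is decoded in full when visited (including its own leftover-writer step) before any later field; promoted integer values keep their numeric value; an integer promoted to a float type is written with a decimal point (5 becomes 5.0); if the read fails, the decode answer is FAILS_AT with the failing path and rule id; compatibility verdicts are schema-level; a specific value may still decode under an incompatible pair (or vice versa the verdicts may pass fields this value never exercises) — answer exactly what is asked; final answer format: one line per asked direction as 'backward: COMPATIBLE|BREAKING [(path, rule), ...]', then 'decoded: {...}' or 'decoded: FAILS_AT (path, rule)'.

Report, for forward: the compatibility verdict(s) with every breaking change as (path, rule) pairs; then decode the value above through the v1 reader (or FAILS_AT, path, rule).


arrows below run writer -> reader for Ticket
checking forward for Ticket: reader v1 against writer v2:
  channel: Role -> Role, writer optional; from channel
  extras: list<string> -> list<string>, writer optional; from tags
  factor has no writer counterpart
  balance: float64 -> float64, writer required; from rating
  violation R5 at channel
  violation R1 at factor
  => 2 violation(s): forward is BREAKING for Ticket
decode walk for Ticket under reader schema v1:
  channel := null (not supplied -> null)
  extras := ["kappa"] (from writer tags)
  read fails at factor under R1 (no fill)
  => FAILS_AT (factor, R1)
the other Ticket changes do not affect what is asked:
  renamed field extras to tags in record Ticket -> fires no rule on Ticket, leaving the asked answer as it is
  renamed field balance to rating in record Ticket -> fires no rule on Ticket, leaving the asked answer as it is

forward: BREAKING [(channel, R5), (factor, R1)]; decoded: FAILS_AT (factor, R1)


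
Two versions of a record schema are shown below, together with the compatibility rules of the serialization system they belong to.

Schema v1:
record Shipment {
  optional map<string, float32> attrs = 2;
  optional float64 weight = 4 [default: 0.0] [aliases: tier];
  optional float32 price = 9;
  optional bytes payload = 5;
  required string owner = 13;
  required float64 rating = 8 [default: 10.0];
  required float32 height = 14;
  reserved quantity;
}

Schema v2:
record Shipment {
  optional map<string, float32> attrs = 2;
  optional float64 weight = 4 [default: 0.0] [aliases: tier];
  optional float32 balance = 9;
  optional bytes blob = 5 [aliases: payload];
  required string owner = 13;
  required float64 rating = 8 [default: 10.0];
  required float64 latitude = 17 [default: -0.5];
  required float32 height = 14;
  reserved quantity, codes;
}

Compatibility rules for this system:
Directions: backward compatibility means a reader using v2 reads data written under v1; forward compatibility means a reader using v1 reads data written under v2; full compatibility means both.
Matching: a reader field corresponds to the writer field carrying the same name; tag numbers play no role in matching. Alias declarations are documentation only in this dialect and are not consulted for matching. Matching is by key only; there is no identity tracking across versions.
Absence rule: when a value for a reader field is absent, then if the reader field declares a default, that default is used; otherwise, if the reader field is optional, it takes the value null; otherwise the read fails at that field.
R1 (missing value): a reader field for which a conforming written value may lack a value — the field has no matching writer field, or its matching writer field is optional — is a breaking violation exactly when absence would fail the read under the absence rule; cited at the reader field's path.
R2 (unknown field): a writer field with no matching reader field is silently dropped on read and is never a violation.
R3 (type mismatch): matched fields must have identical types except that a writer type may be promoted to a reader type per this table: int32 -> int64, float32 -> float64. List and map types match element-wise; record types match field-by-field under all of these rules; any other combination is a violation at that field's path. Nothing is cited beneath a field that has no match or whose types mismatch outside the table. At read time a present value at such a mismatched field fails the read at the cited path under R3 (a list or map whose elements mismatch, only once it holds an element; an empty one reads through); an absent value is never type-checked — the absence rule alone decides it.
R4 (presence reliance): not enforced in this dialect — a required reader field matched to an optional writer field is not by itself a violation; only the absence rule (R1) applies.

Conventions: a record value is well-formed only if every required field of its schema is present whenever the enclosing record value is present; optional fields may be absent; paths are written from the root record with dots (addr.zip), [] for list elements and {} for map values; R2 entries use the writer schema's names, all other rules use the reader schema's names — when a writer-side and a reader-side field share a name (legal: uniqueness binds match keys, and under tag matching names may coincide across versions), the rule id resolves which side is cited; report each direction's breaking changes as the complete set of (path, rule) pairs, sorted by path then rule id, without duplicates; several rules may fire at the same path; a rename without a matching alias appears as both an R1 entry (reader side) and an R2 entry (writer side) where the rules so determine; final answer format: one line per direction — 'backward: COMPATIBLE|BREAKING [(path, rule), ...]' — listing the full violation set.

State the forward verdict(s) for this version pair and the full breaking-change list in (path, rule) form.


the writer's type comes first in each Shipment pair
forward on Shipment — v1 reading data written by v2:
  attrs: paired with writer attrs (map<string, float32> -> map<string, float32>; writer optional)
  weight: paired with writer weight (float64 -> float64; writer optional)
  no writer field matches reader price
  no writer field matches reader payload
  owner: paired with writer owner (string -> string; writer required)
  rating: paired with writer rating (float64 -> float64; writer required)
  height: paired with writer height (float32 -> float32; writer required)
  leftover writer field: balance
  leftover writer field: blob
  leftover writer field: latitude
  => no violations; forward on Shipment: COMPATIBLE
remaining Shipment differences; none change what is asked:
  renamed field price to balance in record Shipment -> inert for the asked Shipment verdict: nothing fires
  renamed field payload to blob in record Shipment (alias payload declared on the renamed field) -> inert for the asked Shipment verdict: nothing fires
  added field latitude to record Shipment: required float64, tag 17, default -0.5 (in v2 it sits immediately before height) -> inert for the asked Shipment verdict: nothing fires

forward: COMPATIBLE []
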